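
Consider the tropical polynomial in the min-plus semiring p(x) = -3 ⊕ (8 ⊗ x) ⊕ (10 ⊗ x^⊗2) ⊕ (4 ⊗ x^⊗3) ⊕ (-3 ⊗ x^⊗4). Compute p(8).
p(8) = -3

A tropical monomial a ⊗ x^⊗i evaluates to a + i · x. Evaluating each term at x = 8:
  Term 0 contributes -3 + 0 · 8 = -3
  Term 1 contributes 8 + 1 · 8 = 16
  Term 2 contributes 10 + 2 · 8 = 26
  Term 3 contributes 4 + 3 · 8 = 28
  Term 4 contributes -3 + 4 · 8 = 29
p(8) = ⊕ of these = min[-3, 16, 26, 28, 29] = -3.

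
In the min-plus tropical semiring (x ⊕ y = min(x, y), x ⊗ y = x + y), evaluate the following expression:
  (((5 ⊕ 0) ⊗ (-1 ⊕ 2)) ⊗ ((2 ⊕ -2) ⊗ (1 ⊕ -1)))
(((5 ⊕ 0) ⊗ (-1 ⊕ 2)) ⊗ ((2 ⊕ -2) ⊗ (1 ⊕ -1))) = -4

Expand innermost to outermost. Recall ⊕ takes the minimum of its arguments and ⊗ takes their sum. Working out the expression (((5 ⊕ 0) ⊗ (-1 ⊕ 2)) ⊗ ((2 ⊕ -2) ⊗ (1 ⊕ -1))) gives -4.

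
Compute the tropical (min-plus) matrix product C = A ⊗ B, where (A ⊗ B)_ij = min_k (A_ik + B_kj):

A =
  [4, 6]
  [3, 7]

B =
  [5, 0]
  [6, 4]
A ⊗ B =
  [9, 4]
  [8, 3]

Apply the min-plus product entry-by-entry:
  C[0][0] = min over k of (A[0][0] + B[0][0] = 4 + 5 = 9, A[0][1] + B[1][0] = 6 + 6 = 12) = 9 (attained at k = 0)
  C[0][1] = min over k of (A[0][0] + B[0][1] = 4 + 0 = 4, A[0][1] + B[1][1] = 6 + 4 = 10) = 4 (attained at k = 0)
  C[1][0] = min over k of (A[1][0] + B[0][0] = 3 + 5 = 8, A[1][1] + B[1][0] = 7 + 6 = 13) = 8 (attained at k = 0)
  C[1][1] = min over k of (A[1][0] + B[0][1] = 3 + 0 = 3, A[1][1] + B[1][1] = 7 + 4 = 11) = 3 (attained at k = 0)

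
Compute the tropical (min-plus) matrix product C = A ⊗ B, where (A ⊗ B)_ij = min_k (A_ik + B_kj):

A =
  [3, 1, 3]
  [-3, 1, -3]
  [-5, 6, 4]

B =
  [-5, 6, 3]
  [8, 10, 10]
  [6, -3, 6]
A ⊗ B =
  [-2, 0, 6]
  [-8, -6, 0]
  [-10, 1, -2]

Apply the min-plus product entry-by-entry:
  C[0][0] = min over k of (A[0][0] + B[0][0] = 3 + -5 = -2, A[0][1] + B[1][0] = 1 + 8 = 9, A[0][2] + B[2][0] = 3 + 6 = 9) = -2 (attained at k = 0)
  C[0][1] = min over k of (A[0][0] + B[0][1] = 3 + 6 = 9, A[0][1] + B[1][1] = 1 + 10 = 11, A[0][2] + B[2][1] = 3 + -3 = 0) = 0 (attained at k = 2)
  C[0][2] = min over k of (A[0][0] + B[0][2] = 3 + 3 = 6, A[0][1] + B[1][2] = 1 + 10 = 11, A[0][2] + B[2][2] = 3 + 6 = 9) = 6 (attained at k = 0)
  C[1][0] = min over k of (A[1][0] + B[0][0] = -3 + -5 = -8, A[1][1] + B[1][0] = 1 + 8 = 9, A[1][2] + B[2][0] = -3 + 6 = 3) = -8 (attained at k = 0)
  C[1][1] = min over k of (A[1][0] + B[0][1] = -3 + 6 = 3, A[1][1] + B[1][1] = 1 + 10 = 11, A[1][2] + B[2][1] = -3 + -3 = -6) = -6 (attained at k = 2)
  C[1][2] = min over k of (A[1][0] + B[0][2] = -3 + 3 = 0, A[1][1] + B[1][2] = 1 + 10 = 11, A[1][2] + B[2][2] = -3 + 6 = 3) = 0 (attained at k = 0)
  C[2][0] = min over k of (A[2][0] + B[0][0] = -5 + -5 = -10, A[2][1] + B[1][0] = 6 + 8 = 14, A[2][2] + B[2][0] = 4 + 6 = 10) = -10 (attained at k = 0)
  C[2][1] = min over k of (A[2][0] + B[0][1] = -5 + 6 = 1, A[2][1] + B[1][1] = 6 + 10 = 16, A[2][2] + B[2][1] = 4 + -3 = 1) = 1 (attained at k = 0)
  C[2][2] = min over k of (A[2][0] + B[0][2] = -5 + 3 = -2, A[2][1] + B[1][2] = 6 + 10 = 16, A[2][2] + B[2][2] = 4 + 6 = 10) = -2 (attained at k = 0)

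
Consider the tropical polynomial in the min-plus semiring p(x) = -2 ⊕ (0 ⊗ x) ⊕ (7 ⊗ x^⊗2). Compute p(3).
p(3) = -2

A tropical monomial a ⊗ x^⊗i evaluates to a + i · x. Evaluating each term at x = 3:
  Term 0 contributes -2 + 0 · 3 = -2
  Term 1 contributes 0 + 1 · 3 = 3
  Term 2 contributes 7 + 2 · 3 = 13
p(3) = ⊕ of these = min[-2, 3, 13] = -2.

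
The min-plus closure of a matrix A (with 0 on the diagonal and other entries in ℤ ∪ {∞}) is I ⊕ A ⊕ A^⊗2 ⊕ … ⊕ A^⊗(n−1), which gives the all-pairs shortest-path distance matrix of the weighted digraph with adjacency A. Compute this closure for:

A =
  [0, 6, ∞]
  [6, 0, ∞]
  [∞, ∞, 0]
Closure =
  [0, 6, ∞]
  [6, 0, ∞]
  [∞, ∞, 0]

This is the Floyd-Warshall all-pairs shortest-path computation. For each intermediate vertex k = 0, 1, …, 2, update dist[i][j] ← min(dist[i][j], dist[i][k] + dist[k][j]). The final matrix gives, for each (i, j), the minimum total weight of any directed path from i to j (possibly empty when i = j).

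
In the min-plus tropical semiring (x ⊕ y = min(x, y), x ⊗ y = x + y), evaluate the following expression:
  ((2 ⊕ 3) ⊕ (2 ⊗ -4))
((2 ⊕ 3) ⊕ (2 ⊗ -4)) = -2

Expand innermost to outermost. Recall ⊕ takes the minimum of its arguments and ⊗ takes their sum. Working out the expression ((2 ⊕ 3) ⊕ (2 ⊗ -4)) gives -2.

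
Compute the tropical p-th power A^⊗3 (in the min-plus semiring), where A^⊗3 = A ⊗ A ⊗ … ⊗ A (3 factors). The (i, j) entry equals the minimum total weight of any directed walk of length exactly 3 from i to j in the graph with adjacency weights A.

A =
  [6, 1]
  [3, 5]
A^⊗3 =
  [9, 5]
  [7, 9]

Each entry (A^⊗3)_ij equals the minimum over all length-3 walks i = v_0 → v_1 → … → v_3 = j of Σ_t A[v_t][v_{t+1}]. For example, for (i, j) = (0, 1) we minimise over 4 possible intermediate vertex sequences; the minimum is 5, attained along the walk 0 → 1 → 0 → 1.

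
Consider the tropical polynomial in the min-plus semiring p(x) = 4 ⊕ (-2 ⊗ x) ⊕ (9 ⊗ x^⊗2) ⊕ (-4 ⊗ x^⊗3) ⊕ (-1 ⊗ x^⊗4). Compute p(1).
p(1) = -1

A tropical monomial a ⊗ x^⊗i evaluates to a + i · x. Evaluating each term at x = 1:
  Term 0 contributes 4 + 0 · 1 = 4
  Term 1 contributes -2 + 1 · 1 = -1
  Term 2 contributes 9 + 2 · 1 = 11
  Term 3 contributes -4 + 3 · 1 = -1
  Term 4 contributes -1 + 4 · 1 = 3
p(1) = ⊕ of these = min[4, -1, 11, -1, 3] = -1.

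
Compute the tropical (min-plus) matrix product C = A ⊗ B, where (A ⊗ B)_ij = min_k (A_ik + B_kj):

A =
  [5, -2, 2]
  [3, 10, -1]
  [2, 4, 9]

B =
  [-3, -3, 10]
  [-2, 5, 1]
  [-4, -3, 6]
A ⊗ B =
  [-4, -1, -1]
  [-5, -4, 5]
  [-1, -1, 5]

Apply the min-plus product entry-by-entry:
  C[0][0] = min over k of (A[0][0] + B[0][0] = 5 + -3 = 2, A[0][1] + B[1][0] = -2 + -2 = -4, A[0][2] + B[2][0] = 2 + -4 = -2) = -4 (attained at k = 1)
  C[0][1] = min over k of (A[0][0] + B[0][1] = 5 + -3 = 2, A[0][1] + B[1][1] = -2 + 5 = 3, A[0][2] + B[2][1] = 2 + -3 = -1) = -1 (attained at k = 2)
  C[0][2] = min over k of (A[0][0] + B[0][2] = 5 + 10 = 15, A[0][1] + B[1][2] = -2 + 1 = -1, A[0][2] + B[2][2] = 2 + 6 = 8) = -1 (attained at k = 1)
  C[1][0] = min over k of (A[1][0] + B[0][0] = 3 + -3 = 0, A[1][1] + B[1][0] = 10 + -2 = 8, A[1][2] + B[2][0] = -1 + -4 = -5) = -5 (attained at k = 2)
  C[1][1] = min over k of (A[1][0] + B[0][1] = 3 + -3 = 0, A[1][1] + B[1][1] = 10 + 5 = 15, A[1][2] + B[2][1] = -1 + -3 = -4) = -4 (attained at k = 2)
  C[1][2] = min over k of (A[1][0] + B[0][2] = 3 + 10 = 13, A[1][1] + B[1][2] = 10 + 1 = 11, A[1][2] + B[2][2] = -1 + 6 = 5) = 5 (attained at k = 2)
  C[2][0] = min over k of (A[2][0] + B[0][0] = 2 + -3 = -1, A[2][1] + B[1][0] = 4 + -2 = 2, A[2][2] + B[2][0] = 9 + -4 = 5) = -1 (attained at k = 0)
  C[2][1] = min over k of (A[2][0] + B[0][1] = 2 + -3 = -1, A[2][1] + B[1][1] = 4 + 5 = 9, A[2][2] + B[2][1] = 9 + -3 = 6) = -1 (attained at k = 0)
  C[2][2] = min over k of (A[2][0] + B[0][2] = 2 + 10 = 12, A[2][1] + B[1][2] = 4 + 1 = 5, A[2][2] + B[2][2] = 9 + 6 = 15) = 5 (attained at k = 1)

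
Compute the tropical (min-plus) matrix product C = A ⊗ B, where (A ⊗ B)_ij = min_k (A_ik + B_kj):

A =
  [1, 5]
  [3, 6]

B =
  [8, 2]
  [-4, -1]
A ⊗ B =
  [1, 3]
  [2, 5]

Apply the min-plus product entry-by-entry:
  C[0][0] = min over k of (A[0][0] + B[0][0] = 1 + 8 = 9, A[0][1] + B[1][0] = 5 + -4 = 1) = 1 (attained at k = 1)
  C[0][1] = min over k of (A[0][0] + B[0][1] = 1 + 2 = 3, A[0][1] + B[1][1] = 5 + -1 = 4) = 3 (attained at k = 0)
  C[1][0] = min over k of (A[1][0] + B[0][0] = 3 + 8 = 11, A[1][1] + B[1][0] = 6 + -4 = 2) = 2 (attained at k = 1)
  C[1][1] = min over k of (A[1][0] + B[0][1] = 3 + 2 = 5, A[1][1] + B[1][1] = 6 + -1 = 5) = 5 (attained at k = 0)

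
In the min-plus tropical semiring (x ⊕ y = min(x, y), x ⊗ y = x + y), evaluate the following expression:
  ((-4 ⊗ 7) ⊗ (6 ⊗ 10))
((-4 ⊗ 7) ⊗ (6 ⊗ 10)) = 19

Expand innermost to outermost. Recall ⊕ takes the minimum of its arguments and ⊗ takes their sum. Working out the expression ((-4 ⊗ 7) ⊗ (6 ⊗ 10)) gives 19.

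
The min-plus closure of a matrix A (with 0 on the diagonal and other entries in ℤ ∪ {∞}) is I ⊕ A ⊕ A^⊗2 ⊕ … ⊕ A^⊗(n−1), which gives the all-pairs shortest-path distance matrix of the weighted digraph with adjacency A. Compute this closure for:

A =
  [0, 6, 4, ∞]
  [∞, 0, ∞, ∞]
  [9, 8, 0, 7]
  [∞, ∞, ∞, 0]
Closure =
  [0, 6, 4, 11]
  [∞, 0, ∞, ∞]
  [9, 8, 0, 7]
  [∞, ∞, ∞, 0]

This is the Floyd-Warshall all-pairs shortest-path computation. For each intermediate vertex k = 0, 1, …, 3, update dist[i][j] ← min(dist[i][j], dist[i][k] + dist[k][j]). The final matrix gives, for each (i, j), the minimum total weight of any directed path from i to j (possibly empty when i = j).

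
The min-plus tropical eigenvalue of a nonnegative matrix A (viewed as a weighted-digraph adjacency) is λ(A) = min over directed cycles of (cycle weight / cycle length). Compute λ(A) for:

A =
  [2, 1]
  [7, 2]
λ(A) = 2

Enumerate directed cycles and compute their means (weight / length). Sample:
  cycle 0 → 0: weight = 2, length = 1, mean = 2/1 ≈ 2.000
  cycle 1 → 1: weight = 2, length = 1, mean = 2/1 ≈ 2.000
  cycle 0 → 1 → 0: weight = 8, length = 2, mean = 8/2 ≈ 4.000
  cycle 1 → 0 → 1: weight = 8, length = 2, mean = 8/2 ≈ 4.000
Minimum mean = 2.000, attained e.g. along the cycle 0 → 0 with weight 2 and length 1. So λ(A) = 2/1 = 2.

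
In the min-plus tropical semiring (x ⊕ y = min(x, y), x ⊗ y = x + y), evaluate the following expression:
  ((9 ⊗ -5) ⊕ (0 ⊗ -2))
((9 ⊗ -5) ⊕ (0 ⊗ -2)) = -2

Expand innermost to outermost. Recall ⊕ takes the minimum of its arguments and ⊗ takes their sum. Working out the expression ((9 ⊗ -5) ⊕ (0 ⊗ -2)) gives -2.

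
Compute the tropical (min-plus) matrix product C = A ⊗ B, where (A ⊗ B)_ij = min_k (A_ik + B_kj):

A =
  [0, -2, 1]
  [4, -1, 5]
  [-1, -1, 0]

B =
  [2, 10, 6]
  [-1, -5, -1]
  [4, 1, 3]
A ⊗ B =
  [-3, -7, -3]
  [-2, -6, -2]
  [-2, -6, -2]

Apply the min-plus product entry-by-entry:
  C[0][0] = min over k of (A[0][0] + B[0][0] = 0 + 2 = 2, A[0][1] + B[1][0] = -2 + -1 = -3, A[0][2] + B[2][0] = 1 + 4 = 5) = -3 (attained at k = 1)
  C[0][1] = min over k of (A[0][0] + B[0][1] = 0 + 10 = 10, A[0][1] + B[1][1] = -2 + -5 = -7, A[0][2] + B[2][1] = 1 + 1 = 2) = -7 (attained at k = 1)
  C[0][2] = min over k of (A[0][0] + B[0][2] = 0 + 6 = 6, A[0][1] + B[1][2] = -2 + -1 = -3, A[0][2] + B[2][2] = 1 + 3 = 4) = -3 (attained at k = 1)
  C[1][0] = min over k of (A[1][0] + B[0][0] = 4 + 2 = 6, A[1][1] + B[1][0] = -1 + -1 = -2, A[1][2] + B[2][0] = 5 + 4 = 9) = -2 (attained at k = 1)
  C[1][1] = min over k of (A[1][0] + B[0][1] = 4 + 10 = 14, A[1][1] + B[1][1] = -1 + -5 = -6, A[1][2] + B[2][1] = 5 + 1 = 6) = -6 (attained at k = 1)
  C[1][2] = min over k of (A[1][0] + B[0][2] = 4 + 6 = 10, A[1][1] + B[1][2] = -1 + -1 = -2, A[1][2] + B[2][2] = 5 + 3 = 8) = -2 (attained at k = 1)
  C[2][0] = min over k of (A[2][0] + B[0][0] = -1 + 2 = 1, A[2][1] + B[1][0] = -1 + -1 = -2, A[2][2] + B[2][0] = 0 + 4 = 4) = -2 (attained at k = 1)
  C[2][1] = min over k of (A[2][0] + B[0][1] = -1 + 10 = 9, A[2][1] + B[1][1] = -1 + -5 = -6, A[2][2] + B[2][1] = 0 + 1 = 1) = -6 (attained at k = 1)
  C[2][2] = min over k of (A[2][0] + B[0][2] = -1 + 6 = 5, A[2][1] + B[1][2] = -1 + -1 = -2, A[2][2] + B[2][2] = 0 + 3 = 3) = -2 (attained at k = 1)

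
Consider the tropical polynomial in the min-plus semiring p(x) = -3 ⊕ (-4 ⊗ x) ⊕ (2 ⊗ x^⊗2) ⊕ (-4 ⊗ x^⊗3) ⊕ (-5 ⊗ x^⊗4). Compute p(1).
p(1) = -3

A tropical monomial a ⊗ x^⊗i evaluates to a + i · x. Evaluating each term at x = 1:
  Term 0 contributes -3 + 0 · 1 = -3
  Term 1 contributes -4 + 1 · 1 = -3
  Term 2 contributes 2 + 2 · 1 = 4
  Term 3 contributes -4 + 3 · 1 = -1
  Term 4 contributes -5 + 4 · 1 = -1
p(1) = ⊕ of these = min[-3, -3, 4, -1, -1] = -3.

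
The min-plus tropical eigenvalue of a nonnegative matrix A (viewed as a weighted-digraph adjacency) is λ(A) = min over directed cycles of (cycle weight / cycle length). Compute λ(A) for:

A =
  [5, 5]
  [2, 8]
λ(A) = 7/2

Enumerate directed cycles and compute their means (weight / length). Sample:
  cycle 0 → 0: weight = 5, length = 1, mean = 5/1 ≈ 5.000
  cycle 1 → 1: weight = 8, length = 1, mean = 8/1 ≈ 8.000
  cycle 0 → 1 → 0: weight = 7, length = 2, mean = 7/2 ≈ 3.500
  cycle 1 → 0 → 1: weight = 7, length = 2, mean = 7/2 ≈ 3.500
Minimum mean = 3.500, attained e.g. along the cycle 0 → 1 → 0 with weight 7 and length 2. So λ(A) = 7/2 = 7/2.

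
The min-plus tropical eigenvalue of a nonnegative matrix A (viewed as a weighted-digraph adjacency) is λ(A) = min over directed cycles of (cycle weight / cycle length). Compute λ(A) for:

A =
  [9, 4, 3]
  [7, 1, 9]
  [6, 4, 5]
λ(A) = 1

Enumerate directed cycles and compute their means (weight / length). Sample:
  cycle 0 → 0: weight = 9, length = 1, mean = 9/1 ≈ 9.000
  cycle 1 → 1: weight = 1, length = 1, mean = 1/1 ≈ 1.000
  cycle 2 → 2: weight = 5, length = 1, mean = 5/1 ≈ 5.000
  cycle 0 → 1 → 0: weight = 11, length = 2, mean = 11/2 ≈ 5.500
  cycle 0 → 2 → 0: weight = 9, length = 2, mean = 9/2 ≈ 4.500
  cycle 1 → 0 → 1: weight = 11, length = 2, mean = 11/2 ≈ 5.500
Minimum mean = 1.000, attained e.g. along the cycle 1 → 1 with weight 1 and length 1. So λ(A) = 1/1 = 1.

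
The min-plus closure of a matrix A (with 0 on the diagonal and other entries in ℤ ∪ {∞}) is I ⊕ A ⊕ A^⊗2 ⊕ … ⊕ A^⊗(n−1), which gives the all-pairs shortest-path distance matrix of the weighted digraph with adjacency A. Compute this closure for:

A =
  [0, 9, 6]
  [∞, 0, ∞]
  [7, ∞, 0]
Closure =
  [0, 9, 6]
  [∞, 0, ∞]
  [7, 16, 0]

This is the Floyd-Warshall all-pairs shortest-path computation. For each intermediate vertex k = 0, 1, …, 2, update dist[i][j] ← min(dist[i][j], dist[i][k] + dist[k][j]). The final matrix gives, for each (i, j), the minimum total weight of any directed path from i to j (possibly empty when i = j).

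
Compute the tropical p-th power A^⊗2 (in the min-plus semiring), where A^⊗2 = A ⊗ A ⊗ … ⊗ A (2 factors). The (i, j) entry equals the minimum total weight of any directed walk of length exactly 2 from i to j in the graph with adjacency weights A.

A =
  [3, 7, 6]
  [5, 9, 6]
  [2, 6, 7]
A^⊗2 =
  [6, 10, 9]
  [8, 12, 11]
  [5, 9, 8]

Each entry (A^⊗2)_ij equals the minimum over all length-2 walks i = v_0 → v_1 → … → v_2 = j of Σ_t A[v_t][v_{t+1}]. For example, for (i, j) = (0, 2) we minimise over 3 possible intermediate vertex sequences; the minimum is 9, attained along the walk 0 → 0 → 2.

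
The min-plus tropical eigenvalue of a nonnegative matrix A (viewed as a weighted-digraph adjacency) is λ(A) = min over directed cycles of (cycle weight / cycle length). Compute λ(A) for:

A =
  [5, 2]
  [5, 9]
λ(A) = 7/2

Enumerate directed cycles and compute their means (weight / length). Sample:
  cycle 0 → 0: weight = 5, length = 1, mean = 5/1 ≈ 5.000
  cycle 1 → 1: weight = 9, length = 1, mean = 9/1 ≈ 9.000
  cycle 0 → 1 → 0: weight = 7, length = 2, mean = 7/2 ≈ 3.500
  cycle 1 → 0 → 1: weight = 7, length = 2, mean = 7/2 ≈ 3.500
Minimum mean = 3.500, attained e.g. along the cycle 0 → 1 → 0 with weight 7 and length 2. So λ(A) = 7/2 = 7/2.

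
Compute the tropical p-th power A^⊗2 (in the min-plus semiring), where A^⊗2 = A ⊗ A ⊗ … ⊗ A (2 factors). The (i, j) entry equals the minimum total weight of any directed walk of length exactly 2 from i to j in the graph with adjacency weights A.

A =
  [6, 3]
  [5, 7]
A^⊗2 =
  [8, 9]
  [11, 8]

Each entry (A^⊗2)_ij equals the minimum over all length-2 walks i = v_0 → v_1 → … → v_2 = j of Σ_t A[v_t][v_{t+1}]. For example, for (i, j) = (0, 1) we minimise over 2 possible intermediate vertex sequences; the minimum is 9, attained along the walk 0 → 0 → 1.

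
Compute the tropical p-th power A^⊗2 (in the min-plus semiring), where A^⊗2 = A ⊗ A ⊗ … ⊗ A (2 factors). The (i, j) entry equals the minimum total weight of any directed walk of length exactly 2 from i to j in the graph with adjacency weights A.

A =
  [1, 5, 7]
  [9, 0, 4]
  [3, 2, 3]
A^⊗2 =
  [2, 5, 8]
  [7, 0, 4]
  [4, 2, 6]

Each entry (A^⊗2)_ij equals the minimum over all length-2 walks i = v_0 → v_1 → … → v_2 = j of Σ_t A[v_t][v_{t+1}]. For example, for (i, j) = (0, 2) we minimise over 3 possible intermediate vertex sequences; the minimum is 8, attained along the walk 0 → 0 → 2.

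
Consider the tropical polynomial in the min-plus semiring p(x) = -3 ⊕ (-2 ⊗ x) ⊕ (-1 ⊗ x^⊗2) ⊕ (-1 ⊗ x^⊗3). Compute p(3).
p(3) = -3

A tropical monomial a ⊗ x^⊗i evaluates to a + i · x. Evaluating each term at x = 3:
  Term 0 contributes -3 + 0 · 3 = -3
  Term 1 contributes -2 + 1 · 3 = 1
  Term 2 contributes -1 + 2 · 3 = 5
  Term 3 contributes -1 + 3 · 3 = 8
p(3) = ⊕ of these = min[-3, 1, 5, 8] = -3.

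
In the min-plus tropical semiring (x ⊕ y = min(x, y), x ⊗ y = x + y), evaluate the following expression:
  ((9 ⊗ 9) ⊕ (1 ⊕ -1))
((9 ⊗ 9) ⊕ (1 ⊕ -1)) = -1

Expand innermost to outermost. Recall ⊕ takes the minimum of its arguments and ⊗ takes their sum. Working out the expression ((9 ⊗ 9) ⊕ (1 ⊕ -1)) gives -1.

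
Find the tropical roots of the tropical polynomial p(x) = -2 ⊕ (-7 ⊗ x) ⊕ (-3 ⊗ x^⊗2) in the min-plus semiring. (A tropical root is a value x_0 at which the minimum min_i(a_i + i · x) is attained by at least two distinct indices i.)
Roots: {-4, 5}

Each tropical root is a break point of the lower envelope of the lines y = a_i + i · x (there are 3 lines, with slopes 0, 1, ..., 2). Only the lines that attain the minimum somewhere contribute to roots; other lines are dominated. Here the surviving (envelope) indices are i = 2, i = 1, i = 0.
Intersections between consecutive envelope lines give the roots: for adjacent envelope indices i < j the intersection is x = (a_i − a_j) / (j − i). Reading off the sorted break points: {-4, 5}.
Verification: at each break x_0, at least two indices attain the minimum of min_i(a_i + i · x_0).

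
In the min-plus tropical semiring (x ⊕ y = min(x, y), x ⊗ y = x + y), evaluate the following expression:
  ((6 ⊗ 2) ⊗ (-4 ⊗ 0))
((6 ⊗ 2) ⊗ (-4 ⊗ 0)) = 4

Expand innermost to outermost. Recall ⊕ takes the minimum of its arguments and ⊗ takes their sum. Working out the expression ((6 ⊗ 2) ⊗ (-4 ⊗ 0)) gives 4.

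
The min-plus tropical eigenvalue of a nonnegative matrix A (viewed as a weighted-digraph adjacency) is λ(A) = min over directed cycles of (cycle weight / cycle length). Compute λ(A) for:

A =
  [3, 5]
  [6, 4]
λ(A) = 3

Enumerate directed cycles and compute their means (weight / length). Sample:
  cycle 0 → 0: weight = 3, length = 1, mean = 3/1 ≈ 3.000
  cycle 1 → 1: weight = 4, length = 1, mean = 4/1 ≈ 4.000
  cycle 0 → 1 → 0: weight = 11, length = 2, mean = 11/2 ≈ 5.500
  cycle 1 → 0 → 1: weight = 11, length = 2, mean = 11/2 ≈ 5.500
Minimum mean = 3.000, attained e.g. along the cycle 0 → 0 with weight 3 and length 1. So λ(A) = 3/1 = 3.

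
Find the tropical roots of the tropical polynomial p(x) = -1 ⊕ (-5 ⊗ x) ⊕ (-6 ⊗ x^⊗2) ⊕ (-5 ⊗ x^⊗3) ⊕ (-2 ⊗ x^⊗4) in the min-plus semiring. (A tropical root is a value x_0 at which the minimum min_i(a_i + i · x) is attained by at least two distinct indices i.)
Roots: {-3, -1, 1, 4}

Each tropical root is a break point of the lower envelope of the lines y = a_i + i · x (there are 5 lines, with slopes 0, 1, ..., 4). Only the lines that attain the minimum somewhere contribute to roots; other lines are dominated. Here the surviving (envelope) indices are i = 4, i = 3, i = 2, i = 1, i = 0.
Intersections between consecutive envelope lines give the roots: for adjacent envelope indices i < j the intersection is x = (a_i − a_j) / (j − i). Reading off the sorted break points: {-3, -1, 1, 4}.
Verification: at each break x_0, at least two indices attain the minimum of min_i(a_i + i · x_0).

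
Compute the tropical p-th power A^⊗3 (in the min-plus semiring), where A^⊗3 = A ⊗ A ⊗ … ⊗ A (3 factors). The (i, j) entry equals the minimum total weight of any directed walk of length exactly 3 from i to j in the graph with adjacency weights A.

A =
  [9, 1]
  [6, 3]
A^⊗3 =
  [10, 7]
  [12, 9]

Each entry (A^⊗3)_ij equals the minimum over all length-3 walks i = v_0 → v_1 → … → v_3 = j of Σ_t A[v_t][v_{t+1}]. For example, for (i, j) = (0, 1) we minimise over 4 possible intermediate vertex sequences; the minimum is 7, attained along the walk 0 → 1 → 1 → 1.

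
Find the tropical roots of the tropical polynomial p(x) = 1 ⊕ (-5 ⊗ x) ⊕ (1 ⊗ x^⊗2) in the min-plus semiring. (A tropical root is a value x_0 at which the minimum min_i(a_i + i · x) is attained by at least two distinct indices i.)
Roots: {-6, 6}

Each tropical root is a break point of the lower envelope of the lines y = a_i + i · x (there are 3 lines, with slopes 0, 1, ..., 2). Only the lines that attain the minimum somewhere contribute to roots; other lines are dominated. Here the surviving (envelope) indices are i = 2, i = 1, i = 0.
Intersections between consecutive envelope lines give the roots: for adjacent envelope indices i < j the intersection is x = (a_i − a_j) / (j − i). Reading off the sorted break points: {-6, 6}.
Verification: at each break x_0, at least two indices attain the minimum of min_i(a_i + i · x_0).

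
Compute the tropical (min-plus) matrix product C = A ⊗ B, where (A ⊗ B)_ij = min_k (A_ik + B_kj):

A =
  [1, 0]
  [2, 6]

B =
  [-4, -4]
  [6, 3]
A ⊗ B =
  [-3, -3]
  [-2, -2]

Apply the min-plus product entry-by-entry:
  C[0][0] = min over k of (A[0][0] + B[0][0] = 1 + -4 = -3, A[0][1] + B[1][0] = 0 + 6 = 6) = -3 (attained at k = 0)
  C[0][1] = min over k of (A[0][0] + B[0][1] = 1 + -4 = -3, A[0][1] + B[1][1] = 0 + 3 = 3) = -3 (attained at k = 0)
  C[1][0] = min over k of (A[1][0] + B[0][0] = 2 + -4 = -2, A[1][1] + B[1][0] = 6 + 6 = 12) = -2 (attained at k = 0)
  C[1][1] = min over k of (A[1][0] + B[0][1] = 2 + -4 = -2, A[1][1] + B[1][1] = 6 + 3 = 9) = -2 (attained at k = 0)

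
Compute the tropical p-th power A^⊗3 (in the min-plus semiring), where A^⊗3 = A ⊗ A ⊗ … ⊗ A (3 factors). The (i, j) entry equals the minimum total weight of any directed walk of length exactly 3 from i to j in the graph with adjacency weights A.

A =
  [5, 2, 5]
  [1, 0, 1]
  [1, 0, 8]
A^⊗3 =
  [3, 2, 3]
  [1, 0, 1]
  [1, 0, 1]

Each entry (A^⊗3)_ij equals the minimum over all length-3 walks i = v_0 → v_1 → … → v_3 = j of Σ_t A[v_t][v_{t+1}]. For example, for (i, j) = (0, 2) we minimise over 9 possible intermediate vertex sequences; the minimum is 3, attained along the walk 0 → 1 → 1 → 2.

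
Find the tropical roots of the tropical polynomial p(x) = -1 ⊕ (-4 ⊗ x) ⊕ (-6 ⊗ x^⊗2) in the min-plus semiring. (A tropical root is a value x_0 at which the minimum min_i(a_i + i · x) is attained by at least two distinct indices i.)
Roots: {2, 3}

Each tropical root is a break point of the lower envelope of the lines y = a_i + i · x (there are 3 lines, with slopes 0, 1, ..., 2). Only the lines that attain the minimum somewhere contribute to roots; other lines are dominated. Here the surviving (envelope) indices are i = 2, i = 1, i = 0.
Intersections between consecutive envelope lines give the roots: for adjacent envelope indices i < j the intersection is x = (a_i − a_j) / (j − i). Reading off the sorted break points: {2, 3}.
Verification: at each break x_0, at least two indices attain the minimum of min_i(a_i + i · x_0).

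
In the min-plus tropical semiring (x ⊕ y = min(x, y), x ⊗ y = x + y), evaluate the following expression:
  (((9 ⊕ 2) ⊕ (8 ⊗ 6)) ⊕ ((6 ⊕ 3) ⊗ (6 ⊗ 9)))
(((9 ⊕ 2) ⊕ (8 ⊗ 6)) ⊕ ((6 ⊕ 3) ⊗ (6 ⊗ 9))) = 2

Expand innermost to outermost. Recall ⊕ takes the minimum of its arguments and ⊗ takes their sum. Working out the expression (((9 ⊕ 2) ⊕ (8 ⊗ 6)) ⊕ ((6 ⊕ 3) ⊗ (6 ⊗ 9))) gives 2.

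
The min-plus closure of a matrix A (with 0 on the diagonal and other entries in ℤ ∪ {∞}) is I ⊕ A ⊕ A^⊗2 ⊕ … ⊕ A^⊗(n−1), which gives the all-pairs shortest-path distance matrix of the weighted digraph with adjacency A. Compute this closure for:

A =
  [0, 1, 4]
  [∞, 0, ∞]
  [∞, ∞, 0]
Closure =
  [0, 1, 4]
  [∞, 0, ∞]
  [∞, ∞, 0]

This is the Floyd-Warshall all-pairs shortest-path computation. For each intermediate vertex k = 0, 1, …, 2, update dist[i][j] ← min(dist[i][j], dist[i][k] + dist[k][j]). The final matrix gives, for each (i, j), the minimum total weight of any directed path from i to j (possibly empty when i = j).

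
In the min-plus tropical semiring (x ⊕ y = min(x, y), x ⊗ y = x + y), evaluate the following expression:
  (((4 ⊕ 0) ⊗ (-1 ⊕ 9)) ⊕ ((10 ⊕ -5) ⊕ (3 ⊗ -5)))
(((4 ⊕ 0) ⊗ (-1 ⊕ 9)) ⊕ ((10 ⊕ -5) ⊕ (3 ⊗ -5))) = -5

Expand innermost to outermost. Recall ⊕ takes the minimum of its arguments and ⊗ takes their sum. Working out the expression (((4 ⊕ 0) ⊗ (-1 ⊕ 9)) ⊕ ((10 ⊕ -5) ⊕ (3 ⊗ -5))) gives -5.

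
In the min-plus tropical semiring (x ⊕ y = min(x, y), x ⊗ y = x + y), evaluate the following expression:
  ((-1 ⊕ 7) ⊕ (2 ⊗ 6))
((-1 ⊕ 7) ⊕ (2 ⊗ 6)) = -1

Expand innermost to outermost. Recall ⊕ takes the minimum of its arguments and ⊗ takes their sum. Working out the expression ((-1 ⊕ 7) ⊕ (2 ⊗ 6)) gives -1.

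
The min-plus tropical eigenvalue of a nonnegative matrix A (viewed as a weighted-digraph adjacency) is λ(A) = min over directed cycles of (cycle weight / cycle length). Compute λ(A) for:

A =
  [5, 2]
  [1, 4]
λ(A) = 3/2

Enumerate directed cycles and compute their means (weight / length). Sample:
  cycle 0 → 0: weight = 5, length = 1, mean = 5/1 ≈ 5.000
  cycle 1 → 1: weight = 4, length = 1, mean = 4/1 ≈ 4.000
  cycle 0 → 1 → 0: weight = 3, length = 2, mean = 3/2 ≈ 1.500
  cycle 1 → 0 → 1: weight = 3, length = 2, mean = 3/2 ≈ 1.500
Minimum mean = 1.500, attained e.g. along the cycle 0 → 1 → 0 with weight 3 and length 2. So λ(A) = 3/2 = 3/2.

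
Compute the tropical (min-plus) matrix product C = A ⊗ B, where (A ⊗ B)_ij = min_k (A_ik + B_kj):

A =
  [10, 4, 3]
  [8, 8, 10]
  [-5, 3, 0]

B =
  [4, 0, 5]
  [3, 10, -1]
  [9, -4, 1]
A ⊗ B =
  [7, -1, 3]
  [11, 6, 7]
  [-1, -5, 0]

Apply the min-plus product entry-by-entry:
  C[0][0] = min over k of (A[0][0] + B[0][0] = 10 + 4 = 14, A[0][1] + B[1][0] = 4 + 3 = 7, A[0][2] + B[2][0] = 3 + 9 = 12) = 7 (attained at k = 1)
  C[0][1] = min over k of (A[0][0] + B[0][1] = 10 + 0 = 10, A[0][1] + B[1][1] = 4 + 10 = 14, A[0][2] + B[2][1] = 3 + -4 = -1) = -1 (attained at k = 2)
  C[0][2] = min over k of (A[0][0] + B[0][2] = 10 + 5 = 15, A[0][1] + B[1][2] = 4 + -1 = 3, A[0][2] + B[2][2] = 3 + 1 = 4) = 3 (attained at k = 1)
  C[1][0] = min over k of (A[1][0] + B[0][0] = 8 + 4 = 12, A[1][1] + B[1][0] = 8 + 3 = 11, A[1][2] + B[2][0] = 10 + 9 = 19) = 11 (attained at k = 1)
  C[1][1] = min over k of (A[1][0] + B[0][1] = 8 + 0 = 8, A[1][1] + B[1][1] = 8 + 10 = 18, A[1][2] + B[2][1] = 10 + -4 = 6) = 6 (attained at k = 2)
  C[1][2] = min over k of (A[1][0] + B[0][2] = 8 + 5 = 13, A[1][1] + B[1][2] = 8 + -1 = 7, A[1][2] + B[2][2] = 10 + 1 = 11) = 7 (attained at k = 1)
  C[2][0] = min over k of (A[2][0] + B[0][0] = -5 + 4 = -1, A[2][1] + B[1][0] = 3 + 3 = 6, A[2][2] + B[2][0] = 0 + 9 = 9) = -1 (attained at k = 0)
  C[2][1] = min over k of (A[2][0] + B[0][1] = -5 + 0 = -5, A[2][1] + B[1][1] = 3 + 10 = 13, A[2][2] + B[2][1] = 0 + -4 = -4) = -5 (attained at k = 0)
  C[2][2] = min over k of (A[2][0] + B[0][2] = -5 + 5 = 0, A[2][1] + B[1][2] = 3 + -1 = 2, A[2][2] + B[2][2] = 0 + 1 = 1) = 0 (attained at k = 0)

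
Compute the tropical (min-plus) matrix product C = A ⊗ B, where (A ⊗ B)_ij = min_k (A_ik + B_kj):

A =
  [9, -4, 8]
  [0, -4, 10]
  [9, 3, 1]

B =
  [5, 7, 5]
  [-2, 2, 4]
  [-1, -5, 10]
A ⊗ B =
  [-6, -2, 0]
  [-6, -2, 0]
  [0, -4, 7]

Apply the min-plus product entry-by-entry:
  C[0][0] = min over k of (A[0][0] + B[0][0] = 9 + 5 = 14, A[0][1] + B[1][0] = -4 + -2 = -6, A[0][2] + B[2][0] = 8 + -1 = 7) = -6 (attained at k = 1)
  C[0][1] = min over k of (A[0][0] + B[0][1] = 9 + 7 = 16, A[0][1] + B[1][1] = -4 + 2 = -2, A[0][2] + B[2][1] = 8 + -5 = 3) = -2 (attained at k = 1)
  C[0][2] = min over k of (A[0][0] + B[0][2] = 9 + 5 = 14, A[0][1] + B[1][2] = -4 + 4 = 0, A[0][2] + B[2][2] = 8 + 10 = 18) = 0 (attained at k = 1)
  C[1][0] = min over k of (A[1][0] + B[0][0] = 0 + 5 = 5, A[1][1] + B[1][0] = -4 + -2 = -6, A[1][2] + B[2][0] = 10 + -1 = 9) = -6 (attained at k = 1)
  C[1][1] = min over k of (A[1][0] + B[0][1] = 0 + 7 = 7, A[1][1] + B[1][1] = -4 + 2 = -2, A[1][2] + B[2][1] = 10 + -5 = 5) = -2 (attained at k = 1)
  C[1][2] = min over k of (A[1][0] + B[0][2] = 0 + 5 = 5, A[1][1] + B[1][2] = -4 + 4 = 0, A[1][2] + B[2][2] = 10 + 10 = 20) = 0 (attained at k = 1)
  C[2][0] = min over k of (A[2][0] + B[0][0] = 9 + 5 = 14, A[2][1] + B[1][0] = 3 + -2 = 1, A[2][2] + B[2][0] = 1 + -1 = 0) = 0 (attained at k = 2)
  C[2][1] = min over k of (A[2][0] + B[0][1] = 9 + 7 = 16, A[2][1] + B[1][1] = 3 + 2 = 5, A[2][2] + B[2][1] = 1 + -5 = -4) = -4 (attained at k = 2)
  C[2][2] = min over k of (A[2][0] + B[0][2] = 9 + 5 = 14, A[2][1] + B[1][2] = 3 + 4 = 7, A[2][2] + B[2][2] = 1 + 10 = 11) = 7 (attained at k = 1)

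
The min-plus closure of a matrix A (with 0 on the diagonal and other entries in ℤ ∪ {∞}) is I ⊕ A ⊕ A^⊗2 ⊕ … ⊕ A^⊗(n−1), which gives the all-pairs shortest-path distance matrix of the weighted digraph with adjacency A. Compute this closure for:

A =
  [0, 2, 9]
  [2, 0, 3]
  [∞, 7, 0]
Closure =
  [0, 2, 5]
  [2, 0, 3]
  [9, 7, 0]

This is the Floyd-Warshall all-pairs shortest-path computation. For each intermediate vertex k = 0, 1, …, 2, update dist[i][j] ← min(dist[i][j], dist[i][k] + dist[k][j]). The final matrix gives, for each (i, j), the minimum total weight of any directed path from i to j (possibly empty when i = j).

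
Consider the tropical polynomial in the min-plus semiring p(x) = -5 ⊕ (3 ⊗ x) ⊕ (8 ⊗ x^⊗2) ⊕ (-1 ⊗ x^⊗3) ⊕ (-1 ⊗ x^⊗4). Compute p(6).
p(6) = -5

A tropical monomial a ⊗ x^⊗i evaluates to a + i · x. Evaluating each term at x = 6:
  Term 0 contributes -5 + 0 · 6 = -5
  Term 1 contributes 3 + 1 · 6 = 9
  Term 2 contributes 8 + 2 · 6 = 20
  Term 3 contributes -1 + 3 · 6 = 17
  Term 4 contributes -1 + 4 · 6 = 23
p(6) = ⊕ of these = min[-5, 9, 20, 17, 23] = -5.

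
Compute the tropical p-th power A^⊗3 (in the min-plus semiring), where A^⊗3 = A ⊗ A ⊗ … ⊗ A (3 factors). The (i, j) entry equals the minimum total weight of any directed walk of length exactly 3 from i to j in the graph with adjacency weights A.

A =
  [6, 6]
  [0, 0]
A^⊗3 =
  [6, 6]
  [0, 0]

Each entry (A^⊗3)_ij equals the minimum over all length-3 walks i = v_0 → v_1 → … → v_3 = j of Σ_t A[v_t][v_{t+1}]. For example, for (i, j) = (0, 1) we minimise over 4 possible intermediate vertex sequences; the minimum is 6, attained along the walk 0 → 1 → 1 → 1.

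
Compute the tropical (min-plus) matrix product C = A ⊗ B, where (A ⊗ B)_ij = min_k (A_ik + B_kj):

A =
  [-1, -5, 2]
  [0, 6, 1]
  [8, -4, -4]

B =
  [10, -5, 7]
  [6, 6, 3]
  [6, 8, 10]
A ⊗ B =
  [1, -6, -2]
  [7, -5, 7]
  [2, 2, -1]

Apply the min-plus product entry-by-entry:
  C[0][0] = min over k of (A[0][0] + B[0][0] = -1 + 10 = 9, A[0][1] + B[1][0] = -5 + 6 = 1, A[0][2] + B[2][0] = 2 + 6 = 8) = 1 (attained at k = 1)
  C[0][1] = min over k of (A[0][0] + B[0][1] = -1 + -5 = -6, A[0][1] + B[1][1] = -5 + 6 = 1, A[0][2] + B[2][1] = 2 + 8 = 10) = -6 (attained at k = 0)
  C[0][2] = min over k of (A[0][0] + B[0][2] = -1 + 7 = 6, A[0][1] + B[1][2] = -5 + 3 = -2, A[0][2] + B[2][2] = 2 + 10 = 12) = -2 (attained at k = 1)
  C[1][0] = min over k of (A[1][0] + B[0][0] = 0 + 10 = 10, A[1][1] + B[1][0] = 6 + 6 = 12, A[1][2] + B[2][0] = 1 + 6 = 7) = 7 (attained at k = 2)
  C[1][1] = min over k of (A[1][0] + B[0][1] = 0 + -5 = -5, A[1][1] + B[1][1] = 6 + 6 = 12, A[1][2] + B[2][1] = 1 + 8 = 9) = -5 (attained at k = 0)
  C[1][2] = min over k of (A[1][0] + B[0][2] = 0 + 7 = 7, A[1][1] + B[1][2] = 6 + 3 = 9, A[1][2] + B[2][2] = 1 + 10 = 11) = 7 (attained at k = 0)
  C[2][0] = min over k of (A[2][0] + B[0][0] = 8 + 10 = 18, A[2][1] + B[1][0] = -4 + 6 = 2, A[2][2] + B[2][0] = -4 + 6 = 2) = 2 (attained at k = 1)
  C[2][1] = min over k of (A[2][0] + B[0][1] = 8 + -5 = 3, A[2][1] + B[1][1] = -4 + 6 = 2, A[2][2] + B[2][1] = -4 + 8 = 4) = 2 (attained at k = 1)
  C[2][2] = min over k of (A[2][0] + B[0][2] = 8 + 7 = 15, A[2][1] + B[1][2] = -4 + 3 = -1, A[2][2] + B[2][2] = -4 + 10 = 6) = -1 (attained at k = 1)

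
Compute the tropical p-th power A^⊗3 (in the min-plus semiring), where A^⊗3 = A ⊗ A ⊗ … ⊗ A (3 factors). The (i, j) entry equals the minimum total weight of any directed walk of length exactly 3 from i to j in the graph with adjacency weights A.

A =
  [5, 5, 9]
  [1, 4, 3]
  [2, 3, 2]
A^⊗3 =
  [10, 11, 10]
  [7, 8, 7]
  [6, 7, 6]

Each entry (A^⊗3)_ij equals the minimum over all length-3 walks i = v_0 → v_1 → … → v_3 = j of Σ_t A[v_t][v_{t+1}]. For example, for (i, j) = (0, 2) we minimise over 9 possible intermediate vertex sequences; the minimum is 10, attained along the walk 0 → 1 → 2 → 2.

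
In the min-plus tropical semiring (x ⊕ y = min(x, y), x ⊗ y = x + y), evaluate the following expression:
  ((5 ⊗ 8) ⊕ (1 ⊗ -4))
((5 ⊗ 8) ⊕ (1 ⊗ -4)) = -3

Expand innermost to outermost. Recall ⊕ takes the minimum of its arguments and ⊗ takes their sum. Working out the expression ((5 ⊗ 8) ⊕ (1 ⊗ -4)) gives -3.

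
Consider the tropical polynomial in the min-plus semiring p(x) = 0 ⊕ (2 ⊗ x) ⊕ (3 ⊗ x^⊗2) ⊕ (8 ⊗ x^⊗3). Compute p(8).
p(8) = 0

A tropical monomial a ⊗ x^⊗i evaluates to a + i · x. Evaluating each term at x = 8:
  Term 0 contributes 0 + 0 · 8 = 0
  Term 1 contributes 2 + 1 · 8 = 10
  Term 2 contributes 3 + 2 · 8 = 19
  Term 3 contributes 8 + 3 · 8 = 32
p(8) = ⊕ of these = min[0, 10, 19, 32] = 0.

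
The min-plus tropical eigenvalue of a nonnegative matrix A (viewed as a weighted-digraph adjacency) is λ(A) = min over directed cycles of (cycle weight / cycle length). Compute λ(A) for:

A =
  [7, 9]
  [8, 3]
λ(A) = 3

Enumerate directed cycles and compute their means (weight / length). Sample:
  cycle 0 → 0: weight = 7, length = 1, mean = 7/1 ≈ 7.000
  cycle 1 → 1: weight = 3, length = 1, mean = 3/1 ≈ 3.000
  cycle 0 → 1 → 0: weight = 17, length = 2, mean = 17/2 ≈ 8.500
  cycle 1 → 0 → 1: weight = 17, length = 2, mean = 17/2 ≈ 8.500
Minimum mean = 3.000, attained e.g. along the cycle 1 → 1 with weight 3 and length 1. So λ(A) = 3/1 = 3.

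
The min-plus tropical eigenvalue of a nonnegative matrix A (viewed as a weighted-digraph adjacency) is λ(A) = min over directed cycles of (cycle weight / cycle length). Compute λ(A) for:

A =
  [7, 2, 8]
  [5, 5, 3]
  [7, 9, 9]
λ(A) = 7/2

Enumerate directed cycles and compute their means (weight / length). Sample:
  cycle 0 → 0: weight = 7, length = 1, mean = 7/1 ≈ 7.000
  cycle 1 → 1: weight = 5, length = 1, mean = 5/1 ≈ 5.000
  cycle 2 → 2: weight = 9, length = 1, mean = 9/1 ≈ 9.000
  cycle 0 → 1 → 0: weight = 7, length = 2, mean = 7/2 ≈ 3.500
  cycle 0 → 2 → 0: weight = 15, length = 2, mean = 15/2 ≈ 7.500
  cycle 1 → 0 → 1: weight = 7, length = 2, mean = 7/2 ≈ 3.500
Minimum mean = 3.500, attained e.g. along the cycle 0 → 1 → 0 with weight 7 and length 2. So λ(A) = 7/2 = 7/2.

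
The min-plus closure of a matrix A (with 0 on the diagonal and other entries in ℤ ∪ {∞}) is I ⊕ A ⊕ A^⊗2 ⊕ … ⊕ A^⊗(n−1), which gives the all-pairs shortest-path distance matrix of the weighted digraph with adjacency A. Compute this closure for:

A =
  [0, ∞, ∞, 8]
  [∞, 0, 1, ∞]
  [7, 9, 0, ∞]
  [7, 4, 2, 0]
Closure =
  [0, 12, 10, 8]
  [8, 0, 1, 16]
  [7, 9, 0, 15]
  [7, 4, 2, 0]

This is the Floyd-Warshall all-pairs shortest-path computation. For each intermediate vertex k = 0, 1, …, 3, update dist[i][j] ← min(dist[i][j], dist[i][k] + dist[k][j]). The final matrix gives, for each (i, j), the minimum total weight of any directed path from i to j (possibly empty when i = j).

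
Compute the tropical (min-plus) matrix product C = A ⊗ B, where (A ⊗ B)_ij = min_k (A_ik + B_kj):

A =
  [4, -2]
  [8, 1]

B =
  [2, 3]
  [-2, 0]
A ⊗ B =
  [-4, -2]
  [-1, 1]

Apply the min-plus product entry-by-entry:
  C[0][0] = min over k of (A[0][0] + B[0][0] = 4 + 2 = 6, A[0][1] + B[1][0] = -2 + -2 = -4) = -4 (attained at k = 1)
  C[0][1] = min over k of (A[0][0] + B[0][1] = 4 + 3 = 7, A[0][1] + B[1][1] = -2 + 0 = -2) = -2 (attained at k = 1)
  C[1][0] = min over k of (A[1][0] + B[0][0] = 8 + 2 = 10, A[1][1] + B[1][0] = 1 + -2 = -1) = -1 (attained at k = 1)
  C[1][1] = min over k of (A[1][0] + B[0][1] = 8 + 3 = 11, A[1][1] + B[1][1] = 1 + 0 = 1) = 1 (attained at k = 1)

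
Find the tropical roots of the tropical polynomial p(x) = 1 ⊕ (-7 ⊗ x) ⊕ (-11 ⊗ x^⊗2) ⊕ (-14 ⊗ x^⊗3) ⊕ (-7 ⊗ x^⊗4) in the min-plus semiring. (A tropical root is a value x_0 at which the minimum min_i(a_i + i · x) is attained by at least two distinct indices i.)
Roots: {-7, 3, 4, 8}

Each tropical root is a break point of the lower envelope of the lines y = a_i + i · x (there are 5 lines, with slopes 0, 1, ..., 4). Only the lines that attain the minimum somewhere contribute to roots; other lines are dominated. Here the surviving (envelope) indices are i = 4, i = 3, i = 2, i = 1, i = 0.
Intersections between consecutive envelope lines give the roots: for adjacent envelope indices i < j the intersection is x = (a_i − a_j) / (j − i). Reading off the sorted break points: {-7, 3, 4, 8}.
Verification: at each break x_0, at least two indices attain the minimum of min_i(a_i + i · x_0).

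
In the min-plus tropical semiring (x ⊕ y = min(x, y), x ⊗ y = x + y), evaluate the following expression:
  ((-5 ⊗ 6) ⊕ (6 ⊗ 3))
((-5 ⊗ 6) ⊕ (6 ⊗ 3)) = 1

Expand innermost to outermost. Recall ⊕ takes the minimum of its arguments and ⊗ takes their sum. Working out the expression ((-5 ⊗ 6) ⊕ (6 ⊗ 3)) gives 1.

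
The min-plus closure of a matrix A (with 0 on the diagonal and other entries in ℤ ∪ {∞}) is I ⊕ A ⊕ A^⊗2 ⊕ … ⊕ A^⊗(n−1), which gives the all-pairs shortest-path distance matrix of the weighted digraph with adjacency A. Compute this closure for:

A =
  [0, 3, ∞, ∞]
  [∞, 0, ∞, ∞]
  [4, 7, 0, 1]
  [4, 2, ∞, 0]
Closure =
  [0, 3, ∞, ∞]
  [∞, 0, ∞, ∞]
  [4, 3, 0, 1]
  [4, 2, ∞, 0]

This is the Floyd-Warshall all-pairs shortest-path computation. For each intermediate vertex k = 0, 1, …, 3, update dist[i][j] ← min(dist[i][j], dist[i][k] + dist[k][j]). The final matrix gives, for each (i, j), the minimum total weight of any directed path from i to j (possibly empty when i = j).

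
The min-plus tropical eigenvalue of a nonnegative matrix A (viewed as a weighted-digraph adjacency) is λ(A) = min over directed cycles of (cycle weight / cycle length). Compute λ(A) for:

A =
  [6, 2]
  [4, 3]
λ(A) = 3

Enumerate directed cycles and compute their means (weight / length). Sample:
  cycle 0 → 0: weight = 6, length = 1, mean = 6/1 ≈ 6.000
  cycle 1 → 1: weight = 3, length = 1, mean = 3/1 ≈ 3.000
  cycle 0 → 1 → 0: weight = 6, length = 2, mean = 6/2 ≈ 3.000
  cycle 1 → 0 → 1: weight = 6, length = 2, mean = 6/2 ≈ 3.000
Minimum mean = 3.000, attained e.g. along the cycle 1 → 1 with weight 3 and length 1. So λ(A) = 3/1 = 3.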